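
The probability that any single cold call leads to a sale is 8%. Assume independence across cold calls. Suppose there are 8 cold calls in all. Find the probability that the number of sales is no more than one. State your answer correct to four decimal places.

X ~ Binomial(8, 0.08); P(X ≤ 1) = Σ C(8,k) p^k (1−p)^(8−k) over k:
  k=0: C(8,0)·0.08^0·0.92^8 = 0.513219
  k=1: C(8,1)·0.08^1·0.92^7 = 0.357022
Total = 0.870241

0.8702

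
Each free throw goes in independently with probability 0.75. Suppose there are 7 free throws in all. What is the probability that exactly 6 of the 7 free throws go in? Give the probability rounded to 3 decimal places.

0.311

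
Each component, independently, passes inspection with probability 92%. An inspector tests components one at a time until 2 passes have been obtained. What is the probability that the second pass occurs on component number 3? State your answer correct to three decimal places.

Y = trial on which the second success occurs; negative binomial, r=2, p=0.92.
P(Y=3) = C(2,1) · p^2 · (1−p)^1
= 2 · 0.8464 · 0.08 = 0.13542

0.135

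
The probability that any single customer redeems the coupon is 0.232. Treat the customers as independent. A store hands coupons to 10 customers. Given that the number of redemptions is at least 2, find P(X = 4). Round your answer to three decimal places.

0.175

X ~ Binomial(10, 0.232). Want P(X=4 | X≥2) = P(X=4) / P(X≥2).
P(X=4) = C(10,4)·0.232^4·0.768^6 = 0.12484
P(X≥2) = 1 − 0.07139 − 0.21564 = 0.71297
Ratio = 0.12484 / 0.71297 = 0.17509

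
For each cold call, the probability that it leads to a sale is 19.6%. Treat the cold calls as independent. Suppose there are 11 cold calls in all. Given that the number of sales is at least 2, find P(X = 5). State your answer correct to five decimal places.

0.05420

X ~ Binomial(11, 0.196). Want P(X=5 | X≥2) = P(X=5) / P(X≥2).
P(X=5) = C(11,5)·0.196^5·0.804^6 = 0.0360960
P(X≥2) = 1 − 0.0907437 − 0.2433376 = 0.6659187
Ratio = 0.0360960 / 0.6659187 = 0.0542048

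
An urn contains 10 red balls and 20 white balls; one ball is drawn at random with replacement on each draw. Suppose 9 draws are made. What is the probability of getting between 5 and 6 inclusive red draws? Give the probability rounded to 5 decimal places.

0.13656

X ~ Binomial(9, 0.333333); P(5 ≤ X ≤ 6) = Σ C(9,k) p^k (1−p)^(9−k) over k:
  k=5: C(9,5)·0.333333^5·0.666667^4 = 0.1024234
  k=6: C(9,6)·0.333333^6·0.666667^3 = 0.0341411
Total = 0.1365645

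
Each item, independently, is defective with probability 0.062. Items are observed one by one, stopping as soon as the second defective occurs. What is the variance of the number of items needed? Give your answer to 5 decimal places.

Y = total items until the second success; negative binomial with r=2, p=0.062.
Var(Y) = r(1−p)/p² = 2·0.938 / 0.062² = 488.0332986

488.03330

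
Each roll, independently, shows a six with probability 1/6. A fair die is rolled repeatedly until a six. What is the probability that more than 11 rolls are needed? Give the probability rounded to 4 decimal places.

0.1346

Y = number of rolls to the first success; geometric, p = 0.166667.
P(Y > 11) = P(first 11 all fail) = (1−p)^11 = 0.134588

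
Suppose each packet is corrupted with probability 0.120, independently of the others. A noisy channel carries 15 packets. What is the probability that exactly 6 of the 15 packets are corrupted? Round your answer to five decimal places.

X ~ Binomial(n=15, p=0.12).
P(X=6) = C(15,6) · p^6 · (1−p)^9
= 5005 · 2.986e-06 · 0.31648 = 0.0047297

0.00473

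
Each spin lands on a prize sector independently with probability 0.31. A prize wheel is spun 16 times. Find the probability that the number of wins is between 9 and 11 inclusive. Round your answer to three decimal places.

0.031

X ~ Binomial(16, 0.31); P(9 ≤ X ≤ 11) = Σ C(16,k) p^k (1−p)^(16−k) over k:
  k=9: C(16,9)·0.31^9·0.69^7 = 0.02252
  k=10: C(16,10)·0.31^10·0.69^6 = 0.00708
  k=11: C(16,11)·0.31^11·0.69^5 = 0.00174
Total = 0.03134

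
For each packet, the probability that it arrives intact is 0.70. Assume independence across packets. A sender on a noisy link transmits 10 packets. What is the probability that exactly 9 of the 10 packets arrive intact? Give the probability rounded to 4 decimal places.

X ~ Binomial(n=10, p=0.70).
P(X=9) = C(10,9) · p^9 · (1−p)^1
= 10 · 0.040354 · 0.3 = 0.121061

0.1211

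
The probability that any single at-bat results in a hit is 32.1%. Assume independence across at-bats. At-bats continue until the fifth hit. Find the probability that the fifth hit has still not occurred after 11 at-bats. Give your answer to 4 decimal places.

Needing more than 11 at-bats ⇔ fewer than 5 successes in the first 11. With X ~ Binomial(11, 0.321), P(Y > 11) = P(X ≤ 4).
  k=0: C(11,0)·0.321^0·0.679^11 = 0.014144
  k=1: C(11,1)·0.321^1·0.679^10 = 0.073552
  k=2: C(11,2)·0.321^2·0.679^9 = 0.173860
  k=3: C(11,3)·0.321^3·0.679^8 = 0.246580
  k=4: C(11,4)·0.321^4·0.679^7 = 0.233143
P(X ≤ 4) = 0.741279

0.7413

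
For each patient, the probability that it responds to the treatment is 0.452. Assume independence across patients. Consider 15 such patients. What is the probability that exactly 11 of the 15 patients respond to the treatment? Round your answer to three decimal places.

0.020

X ~ Binomial(n=15, p=0.452).
P(X=11) = C(15,11) · p^11 · (1−p)^4
= 1365 · 0.00016089 · 0.090182 = 0.01981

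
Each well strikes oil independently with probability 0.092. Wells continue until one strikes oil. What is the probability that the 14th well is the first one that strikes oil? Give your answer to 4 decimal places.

0.0262

Geometric (trials to first success), p = 0.092.
P(Y = 14) = (1−p)^13 · p = 0.28518 · 0.092 = 0.026236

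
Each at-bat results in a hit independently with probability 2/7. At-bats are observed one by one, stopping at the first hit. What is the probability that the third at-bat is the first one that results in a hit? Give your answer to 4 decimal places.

0.1458

Geometric (trials to first success), p = 0.285714.
P(Y = 3) = (1−p)^2 · p = 0.5102 · 0.285714 = 0.145773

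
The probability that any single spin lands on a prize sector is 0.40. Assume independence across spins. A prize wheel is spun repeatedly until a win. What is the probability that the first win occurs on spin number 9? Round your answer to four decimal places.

Geometric (trials to first success), p = 0.40.
P(Y = 9) = (1−p)^8 · p = 0.016796 · 0.40 = 0.006718

0.0067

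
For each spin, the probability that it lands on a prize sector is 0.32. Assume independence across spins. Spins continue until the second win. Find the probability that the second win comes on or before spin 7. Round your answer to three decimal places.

0.711

Finishing within 7 spins ⇔ at least 2 successes in the first 7. With X ~ Binomial(7, 0.32), P(Y ≤ 7) = 1 − P(X ≤ 1).
  k=0: C(7,0)·0.32^0·0.68^7 = 0.06723
  k=1: C(7,1)·0.32^1·0.68^6 = 0.22146
1 − 0.28869 = 0.71131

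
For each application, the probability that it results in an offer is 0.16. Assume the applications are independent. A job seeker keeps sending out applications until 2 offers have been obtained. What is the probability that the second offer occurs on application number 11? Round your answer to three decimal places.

Y = trial on which the second success occurs; negative binomial, r=2, p=0.16.
P(Y=11) = C(10,1) · p^2 · (1−p)^9
= 10 · 0.0256 · 0.20822 = 0.05330

0.053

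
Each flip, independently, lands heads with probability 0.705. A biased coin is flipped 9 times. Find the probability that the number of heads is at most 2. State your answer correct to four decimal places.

0.0039

X ~ Binomial(9, 0.705); P(X ≤ 2) = Σ C(9,k) p^k (1−p)^(9−k) over k:
  k=0: C(9,0)·0.705^0·0.295^9 = 0.000017
  k=1: C(9,1)·0.705^1·0.295^8 = 0.000364
  k=2: C(9,2)·0.705^2·0.295^7 = 0.003479
Total = 0.003860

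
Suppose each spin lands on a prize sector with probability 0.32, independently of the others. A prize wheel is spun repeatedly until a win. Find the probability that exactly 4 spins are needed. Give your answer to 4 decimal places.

Geometric (trials to first success), p = 0.32.
P(Y = 4) = (1−p)^3 · p = 0.31443 · 0.32 = 0.100618

0.1006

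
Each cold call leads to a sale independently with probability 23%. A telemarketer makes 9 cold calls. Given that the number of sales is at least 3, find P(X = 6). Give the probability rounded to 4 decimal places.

0.0165

X ~ Binomial(9, 0.23). Want P(X=6 | X≥3) = P(X=6) / P(X≥3).
P(X=6) = C(9,6)·0.23^6·0.77^3 = 0.005677
P(X≥3) = 1 − 0.095152 − 0.255797 − 0.305628 = 0.343423
Ratio = 0.005677 / 0.343423 = 0.016531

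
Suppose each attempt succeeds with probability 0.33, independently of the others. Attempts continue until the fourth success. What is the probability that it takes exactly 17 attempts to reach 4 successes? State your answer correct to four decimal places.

Y = trial on which the fourth success occurs; negative binomial, r=4, p=0.33.
P(Y=17) = C(16,3) · p^4 · (1−p)^13
= 560 · 0.011859 · 0.0054824 = 0.036410

0.0364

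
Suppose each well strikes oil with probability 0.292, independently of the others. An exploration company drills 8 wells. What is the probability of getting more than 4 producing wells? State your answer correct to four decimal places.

X ~ Binomial(8, 0.292); P(X ≥ 5) = Σ C(8,k) p^k (1−p)^(8−k) over k:
  k=5: C(8,5)·0.292^5·0.708^3 = 0.042189
  k=6: C(8,6)·0.292^6·0.708^2 = 0.008700
  k=7: C(8,7)·0.292^7·0.708^1 = 0.001025
  k=8: C(8,8)·0.292^8·0.708^0 = 0.000053
Total = 0.051967

0.0520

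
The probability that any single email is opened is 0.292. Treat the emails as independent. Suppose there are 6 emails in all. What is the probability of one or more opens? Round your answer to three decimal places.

P(at least one) = 1 − P(none) = 1 − (1 − 0.292)^6
= 1 − 0.12595 = 0.87405

0.874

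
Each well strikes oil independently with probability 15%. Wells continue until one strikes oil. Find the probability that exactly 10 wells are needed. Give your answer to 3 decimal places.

0.035

Geometric (trials to first success), p = 0.15.
P(Y = 10) = (1−p)^9 · p = 0.23162 · 0.15 = 0.03474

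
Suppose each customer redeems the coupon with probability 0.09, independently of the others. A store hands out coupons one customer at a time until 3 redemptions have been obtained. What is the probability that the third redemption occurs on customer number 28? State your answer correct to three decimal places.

0.024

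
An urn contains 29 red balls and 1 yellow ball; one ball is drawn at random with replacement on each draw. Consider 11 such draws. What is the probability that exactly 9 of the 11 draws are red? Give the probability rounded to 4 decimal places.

0.0450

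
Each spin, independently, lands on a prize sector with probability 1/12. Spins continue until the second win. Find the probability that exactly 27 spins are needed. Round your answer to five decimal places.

Y = trial on which the second success occurs; negative binomial, r=2, p=0.083333.
P(Y=27) = C(26,1) · p^2 · (1−p)^25
= 26 · 0.0069444 · 0.11358 = 0.0205067

0.02051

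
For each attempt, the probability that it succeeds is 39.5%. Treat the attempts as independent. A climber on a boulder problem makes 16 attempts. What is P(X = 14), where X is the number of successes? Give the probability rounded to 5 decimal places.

0.00010

X ~ Binomial(n=16, p=0.395).
P(X=14) = C(16,14) · p^14 · (1−p)^2
= 120 · 2.2509e-06 · 0.36602 = 0.0000989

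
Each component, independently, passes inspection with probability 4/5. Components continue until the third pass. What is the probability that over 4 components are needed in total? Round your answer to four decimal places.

Needing more than 4 components ⇔ fewer than 3 successes in the first 4. With X ~ Binomial(4, 0.80), P(Y > 4) = P(X ≤ 2).
  k=0: C(4,0)·0.80^0·0.20^4 = 0.001600
  k=1: C(4,1)·0.80^1·0.20^3 = 0.025600
  k=2: C(4,2)·0.80^2·0.20^2 = 0.153600
P(X ≤ 2) = 0.180800

0.1808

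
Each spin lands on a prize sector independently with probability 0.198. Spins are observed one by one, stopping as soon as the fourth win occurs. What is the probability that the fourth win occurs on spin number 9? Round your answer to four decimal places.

Y = trial on which the fourth success occurs; negative binomial, r=4, p=0.198.
P(Y=9) = C(8,3) · p^4 · (1−p)^5
= 56 · 0.001537 · 0.3318 = 0.028558

0.0286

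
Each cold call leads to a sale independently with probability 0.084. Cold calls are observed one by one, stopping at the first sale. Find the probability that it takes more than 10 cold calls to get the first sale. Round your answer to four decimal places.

Y = number of cold calls to the first success; geometric, p = 0.084.
P(Y > 10) = P(first 10 all fail) = (1−p)^10 = 0.415867

0.4159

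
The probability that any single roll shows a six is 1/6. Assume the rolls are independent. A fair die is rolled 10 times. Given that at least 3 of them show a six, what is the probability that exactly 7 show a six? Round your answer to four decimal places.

X ~ Binomial(10, 0.166667). Want P(X=7 | X≥3) = P(X=7) / P(X≥3).
P(X=7) = C(10,7)·0.166667^7·0.833333^3 = 0.000248
P(X≥3) = 1 − 0.161506 − 0.323011 − 0.290710 = 0.224773
Ratio = 0.000248 / 0.224773 = 0.001104

0.0011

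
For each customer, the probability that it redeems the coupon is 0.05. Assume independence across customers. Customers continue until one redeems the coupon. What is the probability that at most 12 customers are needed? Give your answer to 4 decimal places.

Y = number of customers to the first success; geometric, p = 0.05.
P(Y ≤ 12) = 1 − (1−p)^12 = 1 − 0.540360 = 0.459640

0.4596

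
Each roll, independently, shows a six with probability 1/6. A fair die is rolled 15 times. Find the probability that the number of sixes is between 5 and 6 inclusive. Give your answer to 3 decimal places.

0.083

X ~ Binomial(15, 0.166667); P(5 ≤ X ≤ 6) = Σ C(15,k) p^k (1−p)^(15−k) over k:
  k=5: C(15,5)·0.166667^5·0.833333^10 = 0.06237
  k=6: C(15,6)·0.166667^6·0.833333^9 = 0.02079
Total = 0.08316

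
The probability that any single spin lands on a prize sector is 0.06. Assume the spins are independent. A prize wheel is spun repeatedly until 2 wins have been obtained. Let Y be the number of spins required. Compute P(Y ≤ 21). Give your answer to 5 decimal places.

Finishing within 21 spins ⇔ at least 2 successes in the first 21. With X ~ Binomial(21, 0.06), P(Y ≤ 21) = 1 − P(X ≤ 1).
  k=0: C(21,0)·0.06^0·0.94^21 = 0.2726999
  k=1: C(21,1)·0.06^1·0.94^20 = 0.3655339
1 − 0.6382337 = 0.3617663

0.36177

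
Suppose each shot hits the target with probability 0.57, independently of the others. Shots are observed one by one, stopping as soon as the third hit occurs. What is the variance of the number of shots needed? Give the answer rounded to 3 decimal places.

3.970

Y = total shots until the third success; negative binomial with r=3, p=0.57.
Var(Y) = r(1−p)/p² = 3·0.43 / 0.57² = 3.97045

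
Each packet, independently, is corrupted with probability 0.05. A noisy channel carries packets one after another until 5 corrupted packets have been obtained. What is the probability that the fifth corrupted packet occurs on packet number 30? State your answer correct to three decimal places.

Y = trial on which the fifth success occurs; negative binomial, r=5, p=0.05.
P(Y=30) = C(29,4) · p^5 · (1−p)^25
= 23751 · 3.125e-07 · 0.27739 = 0.00206

0.002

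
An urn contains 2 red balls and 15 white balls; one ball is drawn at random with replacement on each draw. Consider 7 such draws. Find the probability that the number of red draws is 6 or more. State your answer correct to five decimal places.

0.00002

X ~ Binomial(7, 0.117647); P(X ≥ 6) = Σ C(7,k) p^k (1−p)^(7−k) over k:
  k=6: C(7,6)·0.117647^6·0.882353^1 = 0.0000164
  k=7: C(7,7)·0.117647^7·0.882353^0 = 0.0000003
Total = 0.0000167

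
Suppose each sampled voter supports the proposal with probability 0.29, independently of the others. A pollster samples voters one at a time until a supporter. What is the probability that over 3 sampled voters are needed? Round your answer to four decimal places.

0.3579

Y = number of sampled voters to the first success; geometric, p = 0.29.
P(Y > 3) = P(first 3 all fail) = (1−p)^3 = 0.357911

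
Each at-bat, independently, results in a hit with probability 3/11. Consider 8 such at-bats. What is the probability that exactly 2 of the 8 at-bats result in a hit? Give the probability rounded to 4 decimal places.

0.3082

X ~ Binomial(n=8, p=0.272727).
P(X=2) = C(8,2) · p^2 · (1−p)^6
= 28 · 0.07438 · 0.14797 = 0.308176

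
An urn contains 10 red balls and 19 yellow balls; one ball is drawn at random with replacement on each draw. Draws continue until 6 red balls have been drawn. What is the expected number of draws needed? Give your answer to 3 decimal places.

Y = total draws until the sixth success; negative binomial with r=6, p=0.344828.
E[Y] = r / p = 6 / 0.344828 = 17.40000

17.400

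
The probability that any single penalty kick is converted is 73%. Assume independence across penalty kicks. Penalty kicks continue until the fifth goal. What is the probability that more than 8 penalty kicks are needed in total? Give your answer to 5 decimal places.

0.14332

Needing more than 8 penalty kicks ⇔ fewer than 5 successes in the first 8. With X ~ Binomial(8, 0.73), P(Y > 8) = P(X ≤ 4).
  k=0: C(8,0)·0.73^0·0.27^8 = 0.0000282
  k=1: C(8,1)·0.73^1·0.27^7 = 0.0006109
  k=2: C(8,2)·0.73^2·0.27^6 = 0.0057808
  k=3: C(8,3)·0.73^3·0.27^5 = 0.0312590
  k=4: C(8,4)·0.73^4·0.27^4 = 0.1056439
P(X ≤ 4) = 0.1433229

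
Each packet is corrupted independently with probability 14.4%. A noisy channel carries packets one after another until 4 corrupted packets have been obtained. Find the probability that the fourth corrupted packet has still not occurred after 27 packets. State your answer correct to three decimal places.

0.442

Needing more than 27 packets ⇔ fewer than 4 successes in the first 27. With X ~ Binomial(27, 0.144), P(Y > 27) = P(X ≤ 3).
  k=0: C(27,0)·0.144^0·0.856^27 = 0.01502
  k=1: C(27,1)·0.144^1·0.856^26 = 0.06824
  k=2: C(27,2)·0.144^2·0.856^25 = 0.14924
  k=3: C(27,3)·0.144^3·0.856^24 = 0.20921
P(X ≤ 3) = 0.44171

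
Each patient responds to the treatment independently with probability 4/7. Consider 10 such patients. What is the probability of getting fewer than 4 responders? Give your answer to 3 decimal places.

0.079

X ~ Binomial(10, 0.571429); P(X ≤ 3) = Σ C(10,k) p^k (1−p)^(10−k) over k:
  k=0: C(10,0)·0.571429^0·0.428571^10 = 0.00021
  k=1: C(10,1)·0.571429^1·0.428571^9 = 0.00279
  k=2: C(10,2)·0.571429^2·0.428571^8 = 0.01672
  k=3: C(10,3)·0.571429^3·0.428571^7 = 0.05946
Total = 0.07918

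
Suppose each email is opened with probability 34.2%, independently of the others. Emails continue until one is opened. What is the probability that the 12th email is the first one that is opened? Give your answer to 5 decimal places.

0.00342

Geometric (trials to first success), p = 0.342.
P(Y = 12) = (1−p)^11 · p = 0.010011 · 0.342 = 0.0034238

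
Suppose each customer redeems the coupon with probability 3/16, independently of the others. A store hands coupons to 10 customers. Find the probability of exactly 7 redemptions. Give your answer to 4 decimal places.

0.0005

X ~ Binomial(n=10, p=0.1875).
P(X=7) = C(10,7) · p^7 · (1−p)^3
= 120 · 8.1472e-06 · 0.53638 = 0.000524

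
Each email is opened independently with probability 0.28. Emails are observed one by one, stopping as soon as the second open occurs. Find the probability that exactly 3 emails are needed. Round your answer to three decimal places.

Y = trial on which the second success occurs; negative binomial, r=2, p=0.28.
P(Y=3) = C(2,1) · p^2 · (1−p)^1
= 2 · 0.0784 · 0.72 = 0.11290

0.113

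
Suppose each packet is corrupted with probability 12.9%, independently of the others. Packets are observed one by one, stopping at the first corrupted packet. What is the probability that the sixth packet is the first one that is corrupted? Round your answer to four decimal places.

Geometric (trials to first success), p = 0.129.
P(Y = 6) = (1−p)^5 · p = 0.50129 · 0.129 = 0.064667

0.0647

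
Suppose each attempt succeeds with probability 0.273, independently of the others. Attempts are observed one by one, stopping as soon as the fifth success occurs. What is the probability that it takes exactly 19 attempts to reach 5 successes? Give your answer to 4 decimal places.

0.0535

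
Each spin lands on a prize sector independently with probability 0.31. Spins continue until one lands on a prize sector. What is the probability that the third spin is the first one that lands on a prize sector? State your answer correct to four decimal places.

0.1476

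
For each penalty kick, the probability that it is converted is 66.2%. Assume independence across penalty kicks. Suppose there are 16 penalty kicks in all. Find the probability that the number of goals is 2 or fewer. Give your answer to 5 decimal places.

0.00001

X ~ Binomial(16, 0.662); P(X ≤ 2) = Σ C(16,k) p^k (1−p)^(16−k) over k:
  k=0: C(16,0)·0.662^0·0.338^16 = 0.0000000
  k=1: C(16,1)·0.662^1·0.338^15 = 0.0000009
  k=2: C(16,2)·0.662^2·0.338^14 = 0.0000134
Total = 0.0000143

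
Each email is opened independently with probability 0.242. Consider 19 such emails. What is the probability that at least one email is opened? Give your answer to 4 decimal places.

0.9948

P(at least one) = 1 − P(none) = 1 − (1 − 0.242)^19
= 1 − 0.005173 = 0.994827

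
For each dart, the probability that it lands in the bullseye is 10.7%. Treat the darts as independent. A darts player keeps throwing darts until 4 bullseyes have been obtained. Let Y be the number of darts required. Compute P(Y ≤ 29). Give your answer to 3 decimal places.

Finishing within 29 darts ⇔ at least 4 successes in the first 29. With X ~ Binomial(29, 0.107), P(Y ≤ 29) = 1 − P(X ≤ 3).
  k=0: C(29,0)·0.107^0·0.893^29 = 0.03756
  k=1: C(29,1)·0.107^1·0.893^28 = 0.13050
  k=2: C(29,2)·0.107^2·0.893^27 = 0.21892
  k=3: C(29,3)·0.107^3·0.893^26 = 0.23608
1 − 0.62306 = 0.37694

0.377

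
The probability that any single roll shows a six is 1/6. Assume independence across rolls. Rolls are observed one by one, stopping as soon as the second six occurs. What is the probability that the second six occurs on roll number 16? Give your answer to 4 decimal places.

0.0325

Y = trial on which the second success occurs; negative binomial, r=2, p=0.166667.
P(Y=16) = C(15,1) · p^2 · (1−p)^14
= 15 · 0.027778 · 0.077887 = 0.032453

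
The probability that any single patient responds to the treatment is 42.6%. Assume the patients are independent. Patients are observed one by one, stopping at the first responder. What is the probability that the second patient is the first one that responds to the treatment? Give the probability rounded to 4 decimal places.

Geometric (trials to first success), p = 0.426.
P(Y = 2) = (1−p)^1 · p = 0.574 · 0.426 = 0.244524

0.2445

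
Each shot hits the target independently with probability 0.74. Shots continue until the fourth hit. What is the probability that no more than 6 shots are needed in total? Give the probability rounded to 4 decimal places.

Finishing within 6 shots ⇔ at least 4 successes in the first 6. With X ~ Binomial(6, 0.74), P(Y ≤ 6) = 1 − P(X ≤ 3).
  k=0: C(6,0)·0.74^0·0.26^6 = 0.000309
  k=1: C(6,1)·0.74^1·0.26^5 = 0.005275
  k=2: C(6,2)·0.74^2·0.26^4 = 0.037536
  k=3: C(6,3)·0.74^3·0.26^3 = 0.142444
1 − 0.185565 = 0.814435

0.8144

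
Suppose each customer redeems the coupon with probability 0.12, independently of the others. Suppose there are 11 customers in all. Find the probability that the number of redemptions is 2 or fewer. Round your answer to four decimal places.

X ~ Binomial(11, 0.12); P(X ≤ 2) = Σ C(11,k) p^k (1−p)^(11−k) over k:
  k=0: C(11,0)·0.12^0·0.88^11 = 0.245081
  k=1: C(11,1)·0.12^1·0.88^10 = 0.367621
  k=2: C(11,2)·0.12^2·0.88^9 = 0.250651
Total = 0.863353

0.8634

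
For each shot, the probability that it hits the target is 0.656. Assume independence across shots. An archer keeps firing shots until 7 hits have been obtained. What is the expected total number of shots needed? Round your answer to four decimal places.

Y = total shots until the seventh success; negative binomial with r=7, p=0.656.
E[Y] = r / p = 7 / 0.656 = 10.670732

10.6707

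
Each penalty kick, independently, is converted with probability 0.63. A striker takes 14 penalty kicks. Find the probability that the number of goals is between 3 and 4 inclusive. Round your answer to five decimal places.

X ~ Binomial(14, 0.63); P(3 ≤ X ≤ 4) = Σ C(14,k) p^k (1−p)^(14−k) over k:
  k=3: C(14,3)·0.63^3·0.37^11 = 0.0016194
  k=4: C(14,4)·0.63^4·0.37^10 = 0.0075825
Total = 0.0092019

0.00920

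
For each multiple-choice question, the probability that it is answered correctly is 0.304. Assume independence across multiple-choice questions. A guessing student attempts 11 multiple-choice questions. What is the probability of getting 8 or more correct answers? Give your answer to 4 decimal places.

0.0047

X ~ Binomial(11, 0.304); P(X ≥ 8) = Σ C(11,k) p^k (1−p)^(11−k) over k:
  k=8: C(11,8)·0.304^8·0.696^3 = 0.004058
  k=9: C(11,9)·0.304^9·0.696^2 = 0.000591
  k=10: C(11,10)·0.304^10·0.696^1 = 0.000052
  k=11: C(11,11)·0.304^11·0.696^0 = 0.000002
Total = 0.004702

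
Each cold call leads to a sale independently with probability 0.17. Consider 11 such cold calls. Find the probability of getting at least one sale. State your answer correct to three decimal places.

P(at least one) = 1 − P(none) = 1 − (1 − 0.17)^11
= 1 − 0.12878 = 0.87122

0.871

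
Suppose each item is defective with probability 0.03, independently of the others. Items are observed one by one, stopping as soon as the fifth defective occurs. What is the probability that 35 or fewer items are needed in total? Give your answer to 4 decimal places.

0.0037

Finishing within 35 items ⇔ at least 5 successes in the first 35. With X ~ Binomial(35, 0.03), P(Y ≤ 35) = 1 − P(X ≤ 4).
  k=0: C(35,0)·0.03^0·0.97^35 = 0.344358
  k=1: C(35,1)·0.03^1·0.97^34 = 0.372759
  k=2: C(35,2)·0.03^2·0.97^33 = 0.195987
  k=3: C(35,3)·0.03^3·0.97^32 = 0.066676
  k=4: C(35,4)·0.03^4·0.97^31 = 0.016497
1 − 0.996277 = 0.003723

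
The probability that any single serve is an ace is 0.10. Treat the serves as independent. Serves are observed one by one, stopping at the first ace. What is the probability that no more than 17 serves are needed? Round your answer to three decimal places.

0.833

Y = number of serves to the first success; geometric, p = 0.10.
P(Y ≤ 17) = 1 − (1−p)^17 = 1 − 0.16677 = 0.83323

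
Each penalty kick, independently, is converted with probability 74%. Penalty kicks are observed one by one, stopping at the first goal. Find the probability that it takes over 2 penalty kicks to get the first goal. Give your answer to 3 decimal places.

0.068

Y = number of penalty kicks to the first success; geometric, p = 0.74.
P(Y > 2) = P(first 2 all fail) = (1−p)^2 = 0.06760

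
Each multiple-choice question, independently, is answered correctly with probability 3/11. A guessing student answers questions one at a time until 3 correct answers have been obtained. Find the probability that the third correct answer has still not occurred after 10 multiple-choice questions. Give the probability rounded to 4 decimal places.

0.4586

Needing more than 10 multiple-choice questions ⇔ fewer than 3 successes in the first 10. With X ~ Binomial(10, 0.272727), P(Y > 10) = P(X ≤ 2).
  k=0: C(10,0)·0.272727^0·0.727273^10 = 0.041397
  k=1: C(10,1)·0.272727^1·0.727273^9 = 0.155240
  k=2: C(10,2)·0.272727^2·0.727273^8 = 0.261968
P(X ≤ 2) = 0.458606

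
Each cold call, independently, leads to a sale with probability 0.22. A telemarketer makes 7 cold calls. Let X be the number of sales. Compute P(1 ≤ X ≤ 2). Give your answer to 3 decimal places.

0.640

X ~ Binomial(7, 0.22); P(1 ≤ X ≤ 2) = Σ C(7,k) p^k (1−p)^(7−k) over k:
  k=1: C(7,1)·0.22^1·0.78^6 = 0.34681
  k=2: C(7,2)·0.22^2·0.78^5 = 0.29345
Total = 0.64026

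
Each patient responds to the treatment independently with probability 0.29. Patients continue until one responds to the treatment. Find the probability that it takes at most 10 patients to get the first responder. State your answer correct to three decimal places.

Y = number of patients to the first success; geometric, p = 0.29.
P(Y ≤ 10) = 1 − (1−p)^10 = 1 − 0.03255 = 0.96745

0.967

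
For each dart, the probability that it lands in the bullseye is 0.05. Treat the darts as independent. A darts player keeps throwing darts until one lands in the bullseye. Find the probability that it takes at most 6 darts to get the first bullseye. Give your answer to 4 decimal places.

0.2649

Y = number of darts to the first success; geometric, p = 0.05.
P(Y ≤ 6) = 1 − (1−p)^6 = 1 − 0.735092 = 0.264908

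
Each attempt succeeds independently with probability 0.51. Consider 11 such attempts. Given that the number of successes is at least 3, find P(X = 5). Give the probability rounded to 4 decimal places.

0.2270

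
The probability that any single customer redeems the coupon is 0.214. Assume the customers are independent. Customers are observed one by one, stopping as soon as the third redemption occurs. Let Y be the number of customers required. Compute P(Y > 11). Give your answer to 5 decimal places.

Needing more than 11 customers ⇔ fewer than 3 successes in the first 11. With X ~ Binomial(11, 0.214), P(Y > 11) = P(X ≤ 2).
  k=0: C(11,0)·0.214^0·0.786^11 = 0.0707372
  k=1: C(11,1)·0.214^1·0.786^10 = 0.2118517
  k=2: C(11,2)·0.214^2·0.786^9 = 0.2883986
P(X ≤ 2) = 0.5709875

0.57099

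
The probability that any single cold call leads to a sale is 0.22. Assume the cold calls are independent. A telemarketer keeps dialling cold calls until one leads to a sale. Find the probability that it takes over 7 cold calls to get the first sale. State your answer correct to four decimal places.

Y = number of cold calls to the first success; geometric, p = 0.22.
P(Y > 7) = P(first 7 all fail) = (1−p)^7 = 0.175656

0.1757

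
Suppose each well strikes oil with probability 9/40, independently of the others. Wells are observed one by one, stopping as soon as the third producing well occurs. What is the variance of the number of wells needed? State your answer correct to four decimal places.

Y = total wells until the third success; negative binomial with r=3, p=0.225.
Var(Y) = r(1−p)/p² = 3·0.775 / 0.225² = 45.925926

45.9259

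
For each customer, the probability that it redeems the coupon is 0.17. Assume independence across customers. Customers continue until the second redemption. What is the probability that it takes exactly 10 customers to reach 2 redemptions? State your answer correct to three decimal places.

0.059

Y = trial on which the second success occurs; negative binomial, r=2, p=0.17.
P(Y=10) = C(9,1) · p^2 · (1−p)^8
= 9 · 0.0289 · 0.22523 = 0.05858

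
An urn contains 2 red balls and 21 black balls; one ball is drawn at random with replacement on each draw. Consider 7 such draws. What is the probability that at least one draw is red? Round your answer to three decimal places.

0.471

P(at least one) = 1 − P(none) = 1 − (1 − 0.086957)^7
= 1 − 0.52898 = 0.47102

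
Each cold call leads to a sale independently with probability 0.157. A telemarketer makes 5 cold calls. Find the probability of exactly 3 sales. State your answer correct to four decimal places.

X ~ Binomial(n=5, p=0.157).
P(X=3) = C(5,3) · p^3 · (1−p)^2
= 10 · 0.0038699 · 0.71065 = 0.027501

0.0275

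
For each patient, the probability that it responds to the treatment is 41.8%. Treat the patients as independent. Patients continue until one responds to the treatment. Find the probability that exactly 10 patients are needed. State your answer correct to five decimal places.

0.00320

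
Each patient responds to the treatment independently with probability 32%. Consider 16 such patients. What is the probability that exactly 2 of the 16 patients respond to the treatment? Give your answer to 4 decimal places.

0.0555

X ~ Binomial(n=16, p=0.32).
P(X=2) = C(16,2) · p^2 · (1−p)^14
= 120 · 0.1024 · 0.0045199 = 0.055540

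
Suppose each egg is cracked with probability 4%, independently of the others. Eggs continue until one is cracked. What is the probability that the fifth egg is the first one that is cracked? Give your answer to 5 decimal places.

Geometric (trials to first success), p = 0.04.
P(Y = 5) = (1−p)^4 · p = 0.84935 · 0.04 = 0.0339739

0.03397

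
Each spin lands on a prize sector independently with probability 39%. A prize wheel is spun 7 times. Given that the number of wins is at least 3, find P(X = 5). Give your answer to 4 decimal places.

0.1263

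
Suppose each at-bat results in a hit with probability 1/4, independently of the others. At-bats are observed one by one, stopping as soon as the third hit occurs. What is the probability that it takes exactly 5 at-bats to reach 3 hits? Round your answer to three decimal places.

0.053

Y = trial on which the third success occurs; negative binomial, r=3, p=0.25.
P(Y=5) = C(4,2) · p^3 · (1−p)^2
= 6 · 0.015625 · 0.5625 = 0.05273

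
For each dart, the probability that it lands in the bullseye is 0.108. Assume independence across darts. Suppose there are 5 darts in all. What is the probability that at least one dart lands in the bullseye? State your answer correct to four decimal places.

P(at least one) = 1 − P(none) = 1 − (1 − 0.108)^5
= 1 − 0.564708 = 0.435292

0.4353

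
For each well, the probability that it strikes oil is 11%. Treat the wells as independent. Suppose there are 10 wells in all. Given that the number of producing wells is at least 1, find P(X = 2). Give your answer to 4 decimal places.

0.3115

X ~ Binomial(10, 0.11). Want P(X=2 | X≥1) = P(X=2) / P(X≥1).
P(X=2) = C(10,2)·0.11^2·0.89^8 = 0.214347
P(X≥1) = 1 − 0.311817 = 0.688183
Ratio = 0.214347 / 0.688183 = 0.311468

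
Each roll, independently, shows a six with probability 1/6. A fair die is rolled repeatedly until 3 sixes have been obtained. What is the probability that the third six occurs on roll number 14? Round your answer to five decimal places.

0.04860

Y = trial on which the third success occurs; negative binomial, r=3, p=0.166667.
P(Y=14) = C(13,2) · p^3 · (1−p)^11
= 78 · 0.0046296 · 0.13459 = 0.0486012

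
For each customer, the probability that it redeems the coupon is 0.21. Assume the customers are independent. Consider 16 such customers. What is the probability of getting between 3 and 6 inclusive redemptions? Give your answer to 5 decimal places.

0.64973

X ~ Binomial(16, 0.21); P(3 ≤ X ≤ 6) = Σ C(16,k) p^k (1−p)^(16−k) over k:
  k=3: C(16,3)·0.21^3·0.79^13 = 0.2421018
  k=4: C(16,4)·0.21^4·0.79^12 = 0.2091576
  k=5: C(16,5)·0.21^5·0.79^11 = 0.1334373
  k=6: C(16,6)·0.21^6·0.79^10 = 0.0650295
Total = 0.6497263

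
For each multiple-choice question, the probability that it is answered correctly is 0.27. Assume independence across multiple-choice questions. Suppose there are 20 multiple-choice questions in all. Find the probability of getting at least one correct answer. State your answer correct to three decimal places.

0.998

P(at least one) = 1 − P(none) = 1 − (1 − 0.27)^20
= 1 − 0.00185 = 0.99815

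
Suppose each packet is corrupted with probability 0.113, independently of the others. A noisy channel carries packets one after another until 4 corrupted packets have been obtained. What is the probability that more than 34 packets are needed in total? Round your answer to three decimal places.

Needing more than 34 packets ⇔ fewer than 4 successes in the first 34. With X ~ Binomial(34, 0.113), P(Y > 34) = P(X ≤ 3).
  k=0: C(34,0)·0.113^0·0.887^34 = 0.01696
  k=1: C(34,1)·0.113^1·0.887^33 = 0.07346
  k=2: C(34,2)·0.113^2·0.887^32 = 0.15441
  k=3: C(34,3)·0.113^3·0.887^31 = 0.20983
P(X ≤ 3) = 0.45465

0.455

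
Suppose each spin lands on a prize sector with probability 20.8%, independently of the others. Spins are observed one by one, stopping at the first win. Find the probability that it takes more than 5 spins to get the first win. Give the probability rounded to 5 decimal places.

Y = number of spins to the first success; geometric, p = 0.208.
P(Y > 5) = P(first 5 all fail) = (1−p)^5 = 0.3116204

0.31162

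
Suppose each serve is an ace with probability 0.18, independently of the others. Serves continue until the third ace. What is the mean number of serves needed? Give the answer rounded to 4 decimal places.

Y = total serves until the third success; negative binomial with r=3, p=0.18.
E[Y] = r / p = 3 / 0.18 = 16.666667

16.6667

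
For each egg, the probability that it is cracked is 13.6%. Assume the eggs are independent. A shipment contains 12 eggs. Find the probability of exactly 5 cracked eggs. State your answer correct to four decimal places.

0.0132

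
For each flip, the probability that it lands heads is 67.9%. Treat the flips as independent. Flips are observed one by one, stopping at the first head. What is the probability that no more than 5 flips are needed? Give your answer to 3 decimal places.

Y = number of flips to the first success; geometric, p = 0.679.
P(Y ≤ 5) = 1 − (1−p)^5 = 1 − 0.00341 = 0.99659

0.997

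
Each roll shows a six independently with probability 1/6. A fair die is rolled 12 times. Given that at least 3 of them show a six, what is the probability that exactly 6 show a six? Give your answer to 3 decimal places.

X ~ Binomial(12, 0.166667). Want P(X=6 | X≥3) = P(X=6) / P(X≥3).
P(X=6) = C(12,6)·0.166667^6·0.833333^6 = 0.00663
P(X≥3) = 1 − 0.11216 − 0.26918 − 0.29609 = 0.32257
Ratio = 0.00663 / 0.32257 = 0.02056

0.021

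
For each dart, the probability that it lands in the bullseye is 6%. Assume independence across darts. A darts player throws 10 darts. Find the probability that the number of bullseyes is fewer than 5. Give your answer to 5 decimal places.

0.99985

X ~ Binomial(10, 0.06); P(X ≤ 4) = Σ C(10,k) p^k (1−p)^(10−k) over k:
  k=0: C(10,0)·0.06^0·0.94^10 = 0.5386151
  k=1: C(10,1)·0.06^1·0.94^9 = 0.3437969
  k=2: C(10,2)·0.06^2·0.94^8 = 0.0987502
  k=3: C(10,3)·0.06^3·0.94^7 = 0.0168085
  k=4: C(10,4)·0.06^4·0.94^6 = 0.0018775
Total = 0.9998483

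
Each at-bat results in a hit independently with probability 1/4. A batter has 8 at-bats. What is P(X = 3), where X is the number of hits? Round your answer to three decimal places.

X ~ Binomial(n=8, p=0.25).
P(X=3) = C(8,3) · p^3 · (1−p)^5
= 56 · 0.015625 · 0.2373 = 0.20764

0.208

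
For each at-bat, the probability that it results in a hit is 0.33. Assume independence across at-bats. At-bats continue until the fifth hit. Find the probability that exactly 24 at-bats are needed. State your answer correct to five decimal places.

0.01719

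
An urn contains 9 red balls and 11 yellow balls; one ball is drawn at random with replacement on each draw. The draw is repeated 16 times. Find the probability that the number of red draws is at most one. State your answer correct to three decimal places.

0.001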